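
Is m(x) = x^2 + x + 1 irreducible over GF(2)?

Yes

Check for roots in GF(2): m(0) = 1; m(1) = 1.
No roots. A degree-2 polynomial over a field with no linear factor is irreducible.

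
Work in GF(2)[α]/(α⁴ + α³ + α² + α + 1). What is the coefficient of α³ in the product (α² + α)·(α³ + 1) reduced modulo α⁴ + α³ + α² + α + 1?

1

Multiply in GF(2)[α]: (α² + α)·(α³ + 1) = α⁵ + α⁴ + α² + α.
Reduce using α⁴ ≡ α³ + α² + α + 1 (mod α⁴ + α³ + α² + α + 1).
Reduced: α³.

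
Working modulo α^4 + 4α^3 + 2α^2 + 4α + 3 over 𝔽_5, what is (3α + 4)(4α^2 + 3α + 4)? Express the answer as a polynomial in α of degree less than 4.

Multiply in 𝔽_5[α]: (3α + 4)·(4α^2 + 3α + 4) = 2α^3 + 4α + 1.
Reduced: 2α^3 + 4α + 1.

2α^3 + 4α + 1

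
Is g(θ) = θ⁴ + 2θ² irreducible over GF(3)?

No

Check for roots in GF(3): g(0) = 0 → root; g(1) = 0 → root; g(2) = 0 → root.
g(0) = 0, so (θ) divides g(θ); g is reducible.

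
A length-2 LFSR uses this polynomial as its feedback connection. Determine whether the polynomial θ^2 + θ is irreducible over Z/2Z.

No

Write P(θ) = θ^2 + θ.
Check for roots in Z/2Z: P(0) = 0 → root; P(1) = 0 → root.
P(0) = 0, so (θ) divides P(θ); P is reducible.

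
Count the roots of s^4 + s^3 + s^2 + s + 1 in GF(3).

0

Write f(s) = s^4 + s^3 + s^2 + s + 1.
Evaluate at each of the 3 elements of GF(3):
f(0) = 1; f(1) = 2; f(2) = 1.
No element is a root.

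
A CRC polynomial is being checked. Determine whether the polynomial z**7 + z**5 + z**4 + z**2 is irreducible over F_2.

Write h(z) = z**7 + z**5 + z**4 + z**2.
Check for roots in F_2: h(0) = 0 → root; h(1) = 0 → root.
h(0) = 0, so (z) divides h(z); h is reducible.

No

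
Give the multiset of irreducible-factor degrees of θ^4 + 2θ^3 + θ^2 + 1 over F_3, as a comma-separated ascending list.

Write g(θ) = θ^4 + 2θ^3 + θ^2 + 1.
Roots in F_3: g(0) = 1; g(1) = 2; g(2) = 1.
Complete factorization: g(θ) = (θ^4 + 2θ^3 + θ^2 + 1).
Factor degrees with multiplicity: 4 = 4.

4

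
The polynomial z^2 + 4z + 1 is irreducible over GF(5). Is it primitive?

Write f(z) = z^2 + 4z + 1.
|GF(5^2)^×| = 5^2 − 1 = 24. Prime factorization: 24 = 2^3·3.
f is primitive ⇔ z has order 24 in GF(5)[z]/(f), i.e. z^(24/q) ≠ 1 for each prime q | 24.
z^(12) mod f = 1
z^(8) mod f = z + 4.
Since z^(12) = 1, the order of z divides 12 < 24; not primitive.

No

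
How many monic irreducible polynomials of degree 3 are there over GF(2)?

2

Gauss's count: N_{2}(3) = (1/3) Σ_{d|3} μ(3/d)·2^d.
Divisors of 3: 1, 3; μ(3/d) for each: -1, 1.
Σ = − 2^1 + 2^3 = 6.
N = 6/3 = 2.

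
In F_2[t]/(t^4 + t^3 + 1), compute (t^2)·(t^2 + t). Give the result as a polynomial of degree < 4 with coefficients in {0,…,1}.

Multiply in F_2[t]: (t^2)·(t^2 + t) = t^4 + t^3.
Reduce using t^4 ≡ t^3 + 1 (mod t^4 + t^3 + 1).
Reduced: 1.

1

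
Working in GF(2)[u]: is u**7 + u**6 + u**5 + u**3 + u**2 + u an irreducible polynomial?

Write h(u) = u**7 + u**6 + u**5 + u**3 + u**2 + u.
Check for roots in GF(2): h(0) = 0 → root; h(1) = 0 → root.
h(0) = 0, so (u) divides h(u); h is reducible.

No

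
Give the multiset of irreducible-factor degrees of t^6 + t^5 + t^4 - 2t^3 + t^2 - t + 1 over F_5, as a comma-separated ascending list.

Write h(t) = t^6 + t^5 + t^4 - 2t^3 + t^2 - t + 1.
Roots in F_5: h(0) = 1; h(1) = 2; h(2) = 4; h(3) = 1; h(4) = 1.
Complete factorization: h(t) = (t^6 + t^5 + t^4 - 2t^3 + t^2 - t + 1).
Factor degrees with multiplicity: 6 = 6.

6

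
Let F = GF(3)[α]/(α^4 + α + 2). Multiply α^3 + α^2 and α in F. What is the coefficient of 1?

1

Multiply in GF(3)[α]: (α^3 + α^2)·(α) = α^4 + α^3.
Reduce using α^4 ≡ 2α + 1 (mod α^4 + α + 2).
Reduced: α^3 + 2α + 1.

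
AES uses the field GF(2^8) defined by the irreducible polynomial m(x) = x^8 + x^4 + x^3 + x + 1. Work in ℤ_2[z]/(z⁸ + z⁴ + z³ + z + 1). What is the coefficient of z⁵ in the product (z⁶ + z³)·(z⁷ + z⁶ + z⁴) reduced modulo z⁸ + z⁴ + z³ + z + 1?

Multiply in ℤ_2[z]: (z⁶ + z³)·(z⁷ + z⁶ + z⁴) = z¹³ + z¹² + z⁹ + z⁷.
Reduce using z⁸ ≡ z⁴ + z³ + z + 1 (mod z⁸ + z⁴ + z³ + z + 1).
Reduced: z⁶ + z⁴.

0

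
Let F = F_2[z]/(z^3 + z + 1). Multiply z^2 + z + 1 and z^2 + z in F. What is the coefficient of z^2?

1

Multiply in F_2[z]: (z^2 + z + 1)·(z^2 + z) = z^4 + z.
Reduce using z^3 ≡ z + 1 (mod z^3 + z + 1).
Reduced: z^2.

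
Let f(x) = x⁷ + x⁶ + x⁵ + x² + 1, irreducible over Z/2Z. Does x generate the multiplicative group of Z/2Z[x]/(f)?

|GF(2^7)^×| = 2^7 − 1 = 127. Prime factorization: 127 = 127.
f is primitive ⇔ x has order 127 in GF(2)[x]/(f), i.e. x^(127/q) ≠ 1 for each prime q | 127.
x^(1) mod f = x.
None equal 1, so x has full order 127; f is primitive.

Yes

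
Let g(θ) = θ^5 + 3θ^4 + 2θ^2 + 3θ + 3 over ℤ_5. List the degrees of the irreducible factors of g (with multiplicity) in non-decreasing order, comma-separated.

Roots in ℤ_5: g(0) = 3; g(1) = 2; g(2) = 2; g(3) = 1; g(4) = 4.
Complete factorization: g(θ) = (θ^5 + 3θ^4 + 2θ^2 + 3θ + 3).
Factor degrees with multiplicity: 5 = 5.

5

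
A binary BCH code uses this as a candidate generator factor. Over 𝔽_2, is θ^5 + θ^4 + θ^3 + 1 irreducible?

Write m(θ) = θ^5 + θ^4 + θ^3 + 1.
Check for roots in 𝔽_2: m(0) = 1; m(1) = 0 → root.
m(1) = 0, so (θ − 1) divides m(θ); m is reducible.

No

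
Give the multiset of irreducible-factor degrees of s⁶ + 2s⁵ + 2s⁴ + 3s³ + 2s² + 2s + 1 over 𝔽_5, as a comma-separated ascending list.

6

Write h(s) = s⁶ + 2s⁵ + 2s⁴ + 3s³ + 2s² + 2s + 1.
Roots in 𝔽_5: h(0) = 1; h(1) = 3; h(2) = 2; h(3) = 3; h(4) = 4.
Complete factorization: h(s) = (s⁶ + 2s⁵ + 2s⁴ + 3s³ + 2s² + 2s + 1).
Factor degrees with multiplicity: 6 = 6.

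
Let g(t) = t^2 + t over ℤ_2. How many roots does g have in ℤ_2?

Evaluate at each of the 2 elements of ℤ_2:
g(0) = 0 → root; g(1) = 0 → root.
Roots: {0, 1}.

2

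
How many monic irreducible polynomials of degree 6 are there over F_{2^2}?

By the necklace-counting formula, N_4(6) = (1/6) Σ_{d|6} μ(6/d)·4^d.
Divisors of 6: 1, 2, 3, 6; μ(6/d) for each: 1, -1, -1, 1.
Σ = 4^1 − 4^2 − 4^3 + 4^6 = 4020.
N = 4020/6 = 670.

670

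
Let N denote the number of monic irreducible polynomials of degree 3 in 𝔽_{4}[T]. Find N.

20

Gauss's count: N_{4}(3) = (1/3) Σ_{d|3} μ(3/d)·4^d.
Divisors of 3: 1, 3; μ(3/d) for each: -1, 1.
Σ = − 4^1 + 4^3 = 60.
N = 60/3 = 20.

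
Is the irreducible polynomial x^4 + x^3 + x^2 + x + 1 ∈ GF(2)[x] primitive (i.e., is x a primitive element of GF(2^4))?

No

Write f(x) = x^4 + x^3 + x^2 + x + 1.
|GF(2^4)^×| = 2^4 − 1 = 15. Prime factorization: 15 = 3·5.
f is primitive ⇔ x has order 15 in GF(2)[x]/(f), i.e. x^(15/q) ≠ 1 for each prime q | 15.
x^(5) mod f = 1
x^(3) mod f = x^3.
Since x^(5) = 1, the order of x divides 5 < 15; not primitive.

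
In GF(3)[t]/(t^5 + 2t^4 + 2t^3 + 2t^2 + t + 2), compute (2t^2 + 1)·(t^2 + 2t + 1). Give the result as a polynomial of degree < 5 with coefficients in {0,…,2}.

2t^4 + t^3 + 2t + 1

Multiply in GF(3)[t]: (2t^2 + 1)·(t^2 + 2t + 1) = 2t^4 + t^3 + 2t + 1.
Reduced: 2t^4 + t^3 + 2t + 1.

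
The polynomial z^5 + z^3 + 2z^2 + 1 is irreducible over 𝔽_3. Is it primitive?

Write f(z) = z^5 + z^3 + 2z^2 + 1.
|GF(3^5)^×| = 3^5 − 1 = 242. Prime factorization: 242 = 2·11^2.
f is primitive ⇔ z has order 242 in GF(3)[z]/(f), i.e. z^(242/q) ≠ 1 for each prime q | 242.
z^(121) mod f = 2.
z^(22) mod f = z^4 + 2z^2 + z + 2.
None equal 1, so z has full order 242; f is primitive.

Yes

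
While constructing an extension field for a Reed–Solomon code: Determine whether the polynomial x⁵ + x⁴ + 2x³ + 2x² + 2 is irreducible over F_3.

Write g(x) = x⁵ + x⁴ + 2x³ + 2x² + 2.
Check for roots in F_3: g(0) = 2; g(1) = 2; g(2) = 2.
No roots, so no linear factors.
Monic irreducibles of degree 2 over GF(3): x² + 1, x² + x + 2, x² + 2x + 2.
None of them divide g (all give nonzero remainder).
No irreducible factor of degree ≤ 2 exists, so g is irreducible over GF(3).

Yes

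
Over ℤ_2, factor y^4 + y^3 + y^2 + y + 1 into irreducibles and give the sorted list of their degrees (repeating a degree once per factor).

Write f(y) = y^4 + y^3 + y^2 + y + 1.
Roots in ℤ_2: f(0) = 1; f(1) = 1.
Complete factorization: f(y) = (y^4 + y^3 + y^2 + y + 1).
Factor degrees with multiplicity: 4 = 4.

4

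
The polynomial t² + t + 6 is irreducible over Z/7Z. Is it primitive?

Write f(t) = t² + t + 6.
|GF(7^2)^×| = 7^2 − 1 = 48. Prime factorization: 48 = 2^4·3.
f is primitive ⇔ t has order 48 in GF(7)[t]/(f), i.e. t^(48/q) ≠ 1 for each prime q | 48.
t^(24) mod f = 6.
t^(16) mod f = 1
Since t^(16) = 1, the order of t divides 16 < 48; not primitive.

No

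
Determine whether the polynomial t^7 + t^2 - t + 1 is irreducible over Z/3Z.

Write g(t) = t^7 + t^2 - t + 1.
Check for roots in Z/3Z: g(0) = 1; g(1) = 2; g(2) = 2.
No roots, so no linear factors.
Monic irreducibles of degree 2 over GF(3): t^2 + 1, t^2 + t - 1, t^2 - t - 1.
None of them divide g (all give nonzero remainder).
Degree-3 irreducible divisors: test the 8 monic irreducibles of degree 3 over GF(3).
None of them divide g (all give nonzero remainder).
No irreducible factor of degree ≤ 3 exists, so g is irreducible over GF(3).

Yes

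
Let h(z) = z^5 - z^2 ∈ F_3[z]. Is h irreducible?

Check for roots in F_3: h(0) = 0 → root; h(1) = 0 → root; h(2) = 1.
h(0) = 0, so (z) divides h(z); h is reducible.

No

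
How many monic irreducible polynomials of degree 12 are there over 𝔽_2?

The number of monic irreducibles of degree 12 over GF(2) is (1/12)·Σ_{d∣12} μ(12/d) 2^d.
Divisors of 12: 1, 2, 3, 4, 6, 12; μ(12/d) for each: 0, 1, 0, -1, -1, 1.
Σ = 2^2 − 2^4 − 2^6 + 2^12 = 4020.
N = 4020/12 = 335.

335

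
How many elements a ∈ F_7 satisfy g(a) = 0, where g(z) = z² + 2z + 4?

2

Evaluate at each of the 7 elements of F_7:
g(0) = 4; g(1) = 0 → root; g(2) = 5; g(3) = 5; g(4) = 0 → root; g(5) = 4; g(6) = 3.
Roots: {1, 4}.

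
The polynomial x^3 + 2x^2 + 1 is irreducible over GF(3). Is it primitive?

Write f(x) = x^3 + 2x^2 + 1.
|GF(3^3)^×| = 3^3 − 1 = 26. Prime factorization: 26 = 2·13.
f is primitive ⇔ x has order 26 in GF(3)[x]/(f), i.e. x^(26/q) ≠ 1 for each prime q | 26.
x^(13) mod f = 2.
x^(2) mod f = x^2.
None equal 1, so x has full order 26; f is primitive.

Yes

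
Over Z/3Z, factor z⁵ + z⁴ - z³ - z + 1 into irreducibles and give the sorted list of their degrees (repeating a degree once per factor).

1, 1, 3

Write f(z) = z⁵ + z⁴ - z³ - z + 1.
Roots in Z/3Z: f(0) = 1; f(1) = 1; f(2) = 0 → root.
Linear factors from roots: (z + 1).
Complete factorization: f(z) = (z + 1)^2·(z³ - z² + 1).
Factor degrees with multiplicity: 1 + 1 + 3 = 5.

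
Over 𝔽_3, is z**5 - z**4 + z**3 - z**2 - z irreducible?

No

Write m(z) = z**5 - z**4 + z**3 - z**2 - z.
Check for roots in 𝔽_3: m(0) = 0 → root; m(1) = 2; m(2) = 0 → root.
m(0) = 0, so (z) divides m(z); m is reducible.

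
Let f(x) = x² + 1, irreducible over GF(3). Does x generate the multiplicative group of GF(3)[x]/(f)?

No

|GF(3^2)^×| = 3^2 − 1 = 8. Prime factorization: 8 = 2^3.
f is primitive ⇔ x has order 8 in GF(3)[x]/(f), i.e. x^(8/q) ≠ 1 for each prime q | 8.
x^(4) mod f = 1
Since x^(4) = 1, the order of x divides 4 < 8; not primitive.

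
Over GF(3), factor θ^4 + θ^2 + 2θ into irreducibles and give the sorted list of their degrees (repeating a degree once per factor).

1, 1, 2

Write h(θ) = θ^4 + θ^2 + 2θ.
Roots in GF(3): h(0) = 0 → root; h(1) = 1; h(2) = 0 → root.
Linear factors from roots: (θ), (θ + 1).
Complete factorization: h(θ) = (θ)·(θ + 1)·(θ^2 + 2θ + 2).
Factor degrees with multiplicity: 1 + 1 + 2 = 4.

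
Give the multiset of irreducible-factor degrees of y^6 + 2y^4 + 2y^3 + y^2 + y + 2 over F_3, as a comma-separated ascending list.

1, 1, 1, 3

Write g(y) = y^6 + 2y^4 + 2y^3 + y^2 + y + 2.
Roots in F_3: g(0) = 2; g(1) = 0 → root; g(2) = 0 → root.
Linear factors from roots: (y + 2), (y + 1).
Complete factorization: g(y) = (y + 2)·(y + 1)^2·(y^3 + 2y^2 + y + 1).
Factor degrees with multiplicity: 1 + 1 + 1 + 3 = 6.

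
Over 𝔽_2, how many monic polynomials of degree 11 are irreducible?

Gauss's count: N_{2}(11) = (1/11) Σ_{d|11} μ(11/d)·2^d.
Divisors of 11: 1, 11; μ(11/d) for each: -1, 1.
Σ = − 2^1 + 2^11 = 2046.
N = 2046/11 = 186.

186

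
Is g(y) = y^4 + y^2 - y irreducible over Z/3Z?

Check for roots in Z/3Z: g(0) = 0 → root; g(1) = 1; g(2) = 0 → root.
g(0) = 0, so (y) divides g(y); g is reducible.

No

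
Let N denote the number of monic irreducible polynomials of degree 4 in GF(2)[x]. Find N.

Gauss's count: N_{2}(4) = (1/4) Σ_{d|4} μ(4/d)·2^d.
Divisors of 4: 1, 2, 4; μ(4/d) for each: 0, -1, 1.
Σ = − 2^2 + 2^4 = 12.
N = 12/4 = 3.

3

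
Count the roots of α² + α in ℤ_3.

2

Write P(α) = α² + α.
Evaluate at each of the 3 elements of ℤ_3:
P(0) = 0 → root; P(1) = 2; P(2) = 0 → root.
Roots: {0, 2}.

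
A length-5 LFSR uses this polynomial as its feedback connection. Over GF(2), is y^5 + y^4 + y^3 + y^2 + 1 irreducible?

Write h(y) = y^5 + y^4 + y^3 + y^2 + 1.
Check for roots in GF(2): h(0) = 1; h(1) = 1.
No roots, so no linear factors.
Monic irreducibles of degree 2 over GF(2): y^2 + y + 1.
None of them divide h (all give nonzero remainder).
No irreducible factor of degree ≤ 2 exists, so h is irreducible over GF(2).

Yes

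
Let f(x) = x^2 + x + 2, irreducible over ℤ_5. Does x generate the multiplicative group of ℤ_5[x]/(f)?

|GF(5^2)^×| = 5^2 − 1 = 24. Prime factorization: 24 = 2^3·3.
f is primitive ⇔ x has order 24 in GF(5)[x]/(f), i.e. x^(24/q) ≠ 1 for each prime q | 24.
x^(12) mod f = 4.
x^(8) mod f = 3x + 1.
None equal 1, so x has full order 24; f is primitive.

Yes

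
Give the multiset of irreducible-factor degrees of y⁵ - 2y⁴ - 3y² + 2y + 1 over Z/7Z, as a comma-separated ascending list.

1, 1, 1, 2

Write g(y) = y⁵ - 2y⁴ - 3y² + 2y + 1.
Linear factors from roots: (y - 2), (y + 1).
Complete factorization: g(y) = (y - 2)·(y + 1)^2·(y² - 2y + 3).
Factor degrees with multiplicity: 1 + 1 + 1 + 2 = 5.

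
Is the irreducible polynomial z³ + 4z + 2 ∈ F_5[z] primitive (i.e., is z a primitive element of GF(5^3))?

Yes

Write f(z) = z³ + 4z + 2.
|GF(5^3)^×| = 5^3 − 1 = 124. Prime factorization: 124 = 2^2·31.
f is primitive ⇔ z has order 124 in GF(5)[z]/(f), i.e. z^(124/q) ≠ 1 for each prime q | 124.
z^(62) mod f = 4.
z^(4) mod f = z² + 3z.
None equal 1, so z has full order 124; f is primitive.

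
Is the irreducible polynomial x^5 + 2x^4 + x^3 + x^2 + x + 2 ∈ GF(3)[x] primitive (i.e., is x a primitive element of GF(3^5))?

No

Write f(x) = x^5 + 2x^4 + x^3 + x^2 + x + 2.
|GF(3^5)^×| = 3^5 − 1 = 242. Prime factorization: 242 = 2·11^2.
f is primitive ⇔ x has order 242 in GF(3)[x]/(f), i.e. x^(242/q) ≠ 1 for each prime q | 242.
x^(121) mod f = 1
x^(22) mod f = x^4 + 2x^2 + 2x + 1.
Since x^(121) = 1, the order of x divides 121 < 242; not primitive.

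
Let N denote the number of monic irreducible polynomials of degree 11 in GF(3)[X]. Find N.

The number of monic irreducibles of degree 11 over GF(3) is (1/11)·Σ_{d∣11} μ(11/d) 3^d.
Divisors of 11: 1, 11; μ(11/d) for each: -1, 1.
Σ = − 3^1 + 3^11 = 177144.
N = 177144/11 = 16104.

16104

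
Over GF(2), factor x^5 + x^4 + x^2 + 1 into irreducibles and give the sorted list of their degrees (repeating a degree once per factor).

1, 4

Write f(x) = x^5 + x^4 + x^2 + 1.
Roots in GF(2): f(0) = 1; f(1) = 0 → root.
Linear factors from roots: (x + 1).
Complete factorization: f(x) = (x + 1)·(x^4 + x + 1).
Factor degrees with multiplicity: 1 + 4 = 5.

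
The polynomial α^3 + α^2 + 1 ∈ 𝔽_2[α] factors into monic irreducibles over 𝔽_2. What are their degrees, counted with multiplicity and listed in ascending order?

3

Write g(α) = α^3 + α^2 + 1.
Roots in 𝔽_2: g(0) = 1; g(1) = 1.
Complete factorization: g(α) = (α^3 + α^2 + 1).
Factor degrees with multiplicity: 3 = 3.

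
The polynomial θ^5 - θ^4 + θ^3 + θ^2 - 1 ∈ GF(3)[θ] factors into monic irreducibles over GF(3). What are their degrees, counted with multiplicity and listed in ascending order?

Write g(θ) = θ^5 - θ^4 + θ^3 + θ^2 - 1.
Roots in GF(3): g(0) = 2; g(1) = 1; g(2) = 0 → root.
Linear factors from roots: (θ + 1).
Complete factorization: g(θ) = (θ + 1)·(θ^2 + 1)·(θ^2 + θ - 1).
Factor degrees with multiplicity: 1 + 2 + 2 = 5.

1, 2, 2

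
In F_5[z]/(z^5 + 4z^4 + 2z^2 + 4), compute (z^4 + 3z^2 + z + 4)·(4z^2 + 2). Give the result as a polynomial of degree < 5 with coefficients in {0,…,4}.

3z^4 + z^3 + 4z^2 + z + 2

Multiply in F_5[z]: (z^4 + 3z^2 + z + 4)·(4z^2 + 2) = 4z^6 + 4z^4 + 4z^3 + 2z^2 + 2z + 3.
Reduce using z^5 ≡ z^4 + 3z^2 + 1 (mod z^5 + 4z^4 + 2z^2 + 4).
Reduced: 3z^4 + z^3 + 4z^2 + z + 2.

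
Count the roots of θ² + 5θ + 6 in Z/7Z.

Write P(θ) = θ² + 5θ + 6.
Evaluate at each of the 7 elements of Z/7Z:
P(0) = 6; P(1) = 5; P(2) = 6; P(3) = 2; P(4) = 0 → root; P(5) = 0 → root; P(6) = 2.
Roots: {4, 5}.

2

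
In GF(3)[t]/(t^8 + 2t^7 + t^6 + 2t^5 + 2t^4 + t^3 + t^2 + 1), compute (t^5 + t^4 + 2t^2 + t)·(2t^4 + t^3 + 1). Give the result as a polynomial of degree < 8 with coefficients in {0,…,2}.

t^7 + t^6 + 2t^4 + 2t^3 + 2t + 1

Multiply in GF(3)[t]: (t^5 + t^4 + 2t^2 + t)·(2t^4 + t^3 + 1) = 2t^9 + t^7 + t^6 + 2t^5 + 2t^4 + 2t^2 + t.
Reduce using t^8 ≡ t^7 + 2t^6 + t^5 + t^4 + 2t^3 + 2t^2 + 2 (mod t^8 + 2t^7 + t^6 + 2t^5 + 2t^4 + t^3 + t^2 + 1).
Reduced: t^7 + t^6 + 2t^4 + 2t^3 + 2t + 1.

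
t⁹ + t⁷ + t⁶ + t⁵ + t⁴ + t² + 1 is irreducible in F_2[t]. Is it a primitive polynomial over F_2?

Write f(t) = t⁹ + t⁷ + t⁶ + t⁵ + t⁴ + t² + 1.
|GF(2^9)^×| = 2^9 − 1 = 511. Prime factorization: 511 = 7·73.
f is primitive ⇔ t has order 511 in GF(2)[t]/(f), i.e. t^(511/q) ≠ 1 for each prime q | 511.
t^(73) mod f = t⁷ + t² + t.
t^(7) mod f = t⁷.
None equal 1, so t has full order 511; f is primitive.

Yes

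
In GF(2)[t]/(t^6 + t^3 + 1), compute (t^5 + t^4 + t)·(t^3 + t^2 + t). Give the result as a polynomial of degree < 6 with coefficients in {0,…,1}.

t^4 + t^3

Multiply in GF(2)[t]: (t^5 + t^4 + t)·(t^3 + t^2 + t) = t^8 + t^5 + t^4 + t^3 + t^2.
Reduce using t^6 ≡ t^3 + 1 (mod t^6 + t^3 + 1).
Reduced: t^4 + t^3.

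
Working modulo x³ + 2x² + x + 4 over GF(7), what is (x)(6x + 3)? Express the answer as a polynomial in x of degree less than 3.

Multiply in GF(7)[x]: (x)·(6x + 3) = 6x² + 3x.
Reduced: 6x² + 3x.

6x^2 + 3x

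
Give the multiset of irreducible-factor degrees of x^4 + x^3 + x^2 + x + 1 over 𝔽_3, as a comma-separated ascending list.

4

Write h(x) = x^4 + x^3 + x^2 + x + 1.
Roots in 𝔽_3: h(0) = 1; h(1) = 2; h(2) = 1.
Complete factorization: h(x) = (x^4 + x^3 + x^2 + x + 1).
Factor degrees with multiplicity: 4 = 4.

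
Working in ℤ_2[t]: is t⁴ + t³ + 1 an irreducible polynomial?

Write h(t) = t⁴ + t³ + 1.
Check for roots in ℤ_2: h(0) = 1; h(1) = 1.
No roots, so no linear factors.
Monic irreducibles of degree 2 over GF(2): t² + t + 1.
None of them divide h (all give nonzero remainder).
No irreducible factor of degree ≤ 2 exists, so h is irreducible over GF(2).

Yes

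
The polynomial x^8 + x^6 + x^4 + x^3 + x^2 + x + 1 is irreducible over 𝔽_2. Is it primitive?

Yes

Write f(x) = x^8 + x^6 + x^4 + x^3 + x^2 + x + 1.
|GF(2^8)^×| = 2^8 − 1 = 255. Prime factorization: 255 = 3·5·17.
f is primitive ⇔ x has order 255 in GF(2)[x]/(f), i.e. x^(255/q) ≠ 1 for each prime q | 255.
x^(85) mod f = x^4 + x^3 + x.
x^(51) mod f = x^6 + x^3.
x^(15) mod f = x^6 + x + 1.
None equal 1, so x has full order 255; f is primitive.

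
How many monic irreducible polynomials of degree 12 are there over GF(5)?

The number of monic irreducibles of degree 12 over GF(5) is (1/12)·Σ_{d∣12} μ(12/d) 5^d.
Divisors of 12: 1, 2, 3, 4, 6, 12; μ(12/d) for each: 0, 1, 0, -1, -1, 1.
Σ = 5^2 − 5^4 − 5^6 + 5^12 = 244124400.
N = 244124400/12 = 20343700.

20343700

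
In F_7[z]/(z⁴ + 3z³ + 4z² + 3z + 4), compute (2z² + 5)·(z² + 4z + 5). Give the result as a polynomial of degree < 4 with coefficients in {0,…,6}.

2z^3 + 3

Multiply in F_7[z]: (2z² + 5)·(z² + 4z + 5) = 2z⁴ + z³ + z² + 6z + 4.
Reduce using z⁴ ≡ 4z³ + 3z² + 4z + 3 (mod z⁴ + 3z³ + 4z² + 3z + 4).
Reduced: 2z³ + 3.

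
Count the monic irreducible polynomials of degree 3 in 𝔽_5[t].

Gauss's count: N_{5}(3) = (1/3) Σ_{d|3} μ(3/d)·5^d.
Divisors of 3: 1, 3; μ(3/d) for each: -1, 1.
Σ = − 5^1 + 5^3 = 120.
N = 120/3 = 40.

40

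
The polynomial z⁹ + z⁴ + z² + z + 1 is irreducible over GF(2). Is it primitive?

Write f(z) = z⁹ + z⁴ + z² + z + 1.
|GF(2^9)^×| = 2^9 − 1 = 511. Prime factorization: 511 = 7·73.
f is primitive ⇔ z has order 511 in GF(2)[z]/(f), i.e. z^(511/q) ≠ 1 for each prime q | 511.
z^(73) mod f = 1
z^(7) mod f = z⁷.
Since z^(73) = 1, the order of z divides 73 < 511; not primitive.

No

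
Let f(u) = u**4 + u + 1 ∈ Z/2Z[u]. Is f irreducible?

Check for roots in Z/2Z: f(0) = 1; f(1) = 1.
No roots, so no linear factors.
Monic irreducibles of degree 2 over GF(2): u**2 + u + 1.
None of them divide f (all give nonzero remainder).
No irreducible factor of degree ≤ 2 exists, so f is irreducible over GF(2).

Yes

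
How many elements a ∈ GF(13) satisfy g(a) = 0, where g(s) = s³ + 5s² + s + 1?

2

Evaluate at each of the 13 elements of GF(13):
g(0) = 1; g(1) = 8; g(2) = 5; g(3) = 11; g(4) = 6; g(5) = 9; g(6) = 0 → root; g(7) = 11; g(8) = 9; g(9) = 0 → root; g(10) = 3; g(11) = 11; g(12) = 4.
Roots: {6, 9}.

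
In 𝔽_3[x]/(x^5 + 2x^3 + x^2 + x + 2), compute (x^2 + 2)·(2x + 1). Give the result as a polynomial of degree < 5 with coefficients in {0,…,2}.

2x^3 + x^2 + x + 2

Multiply in 𝔽_3[x]: (x^2 + 2)·(2x + 1) = 2x^3 + x^2 + x + 2.
Reduced: 2x^3 + x^2 + x + 2.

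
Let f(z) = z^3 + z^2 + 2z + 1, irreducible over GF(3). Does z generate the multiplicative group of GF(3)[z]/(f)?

Yes

|GF(3^3)^×| = 3^3 − 1 = 26. Prime factorization: 26 = 2·13.
f is primitive ⇔ z has order 26 in GF(3)[z]/(f), i.e. z^(26/q) ≠ 1 for each prime q | 26.
z^(13) mod f = 2.
z^(2) mod f = z^2.
None equal 1, so z has full order 26; f is primitive.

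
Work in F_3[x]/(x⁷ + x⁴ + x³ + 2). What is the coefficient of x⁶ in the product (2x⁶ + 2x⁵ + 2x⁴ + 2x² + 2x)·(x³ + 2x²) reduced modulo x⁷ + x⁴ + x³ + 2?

2

Multiply in F_3[x]: (2x⁶ + 2x⁵ + 2x⁴ + 2x² + 2x)·(x³ + 2x²) = 2x⁹ + x⁶ + 2x⁵ + x³.
Reduce using x⁷ ≡ 2x⁴ + 2x³ + 1 (mod x⁷ + x⁴ + x³ + 2).
Reduced: 2x⁶ + x³ + 2x².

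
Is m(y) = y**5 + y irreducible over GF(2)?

Check for roots in GF(2): m(0) = 0 → root; m(1) = 0 → root.
m(0) = 0, so (y) divides m(y); m is reducible.

No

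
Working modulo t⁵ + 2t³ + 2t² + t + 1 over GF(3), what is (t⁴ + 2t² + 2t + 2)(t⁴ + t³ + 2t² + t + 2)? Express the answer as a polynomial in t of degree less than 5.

2t^2

Multiply in GF(3)[t]: (t⁴ + 2t² + 2t + 2)·(t⁴ + t³ + 2t² + t + 2) = t⁸ + t⁷ + t⁶ + 2t⁵ + t⁴ + 2t³ + t² + 1.
Reduce using t⁵ ≡ t³ + t² + 2t + 2 (mod t⁵ + 2t³ + 2t² + t + 1).
Reduced: 2t².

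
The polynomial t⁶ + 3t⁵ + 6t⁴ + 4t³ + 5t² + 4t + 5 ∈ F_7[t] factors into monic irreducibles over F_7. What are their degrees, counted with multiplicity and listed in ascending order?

Write g(t) = t⁶ + 3t⁵ + 6t⁴ + 4t³ + 5t² + 4t + 5.
Linear factors from roots: (t + 6), (t + 4), (t + 2).
Complete factorization: g(t) = (t + 4)·(t + 6)·(t + 2)^2·(t² + 3t + 1).
Factor degrees with multiplicity: 1 + 1 + 1 + 1 + 2 = 6.

1, 1, 1, 1, 2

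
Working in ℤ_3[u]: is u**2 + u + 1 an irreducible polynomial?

No

Write h(u) = u**2 + u + 1.
Check for roots in ℤ_3: h(0) = 1; h(1) = 0 → root; h(2) = 1.
h(1) = 0, so (u − 1) divides h(u); h is reducible.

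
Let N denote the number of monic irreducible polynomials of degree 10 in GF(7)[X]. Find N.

28245840

By the necklace-counting formula, N_7(10) = (1/10) Σ_{d|10} μ(10/d)·7^d.
Divisors of 10: 1, 2, 5, 10; μ(10/d) for each: 1, -1, -1, 1.
Σ = 7^1 − 7^2 − 7^5 + 7^10 = 282458400.
N = 282458400/10 = 28245840.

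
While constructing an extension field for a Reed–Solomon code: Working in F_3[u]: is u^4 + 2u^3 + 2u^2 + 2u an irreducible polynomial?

Write g(u) = u^4 + 2u^3 + 2u^2 + 2u.
Check for roots in F_3: g(0) = 0 → root; g(1) = 1; g(2) = 2.
g(0) = 0, so (u) divides g(u); g is reducible.

No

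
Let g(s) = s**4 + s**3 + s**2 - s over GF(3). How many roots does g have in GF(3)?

Evaluate at each of the 3 elements of GF(3):
g(0) = 0 → root; g(1) = 2; g(2) = 2.
Roots: {0}.

1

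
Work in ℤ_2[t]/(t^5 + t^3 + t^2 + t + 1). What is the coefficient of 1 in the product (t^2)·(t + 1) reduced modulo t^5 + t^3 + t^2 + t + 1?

0

Multiply in ℤ_2[t]: (t^2)·(t + 1) = t^3 + t^2.
Reduced: t^3 + t^2.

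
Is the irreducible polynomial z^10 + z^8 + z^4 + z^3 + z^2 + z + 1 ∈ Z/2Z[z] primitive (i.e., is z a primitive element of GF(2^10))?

Write f(z) = z^10 + z^8 + z^4 + z^3 + z^2 + z + 1.
|GF(2^10)^×| = 2^10 − 1 = 1023. Prime factorization: 1023 = 3·11·31.
f is primitive ⇔ z has order 1023 in GF(2)[z]/(f), i.e. z^(1023/q) ≠ 1 for each prime q | 1023.
z^(341) mod f = 1
z^(93) mod f = z^9 + z^8 + z^7 + z^6 + z^5.
z^(33) mod f = z^8 + z^6 + z^5 + z^2 + 1.
Since z^(341) = 1, the order of z divides 341 < 1023; not primitive.

No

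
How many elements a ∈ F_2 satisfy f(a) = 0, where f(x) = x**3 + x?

2

Evaluate at each of the 2 elements of F_2:
f(0) = 0 → root; f(1) = 0 → root.
Roots: {0, 1}.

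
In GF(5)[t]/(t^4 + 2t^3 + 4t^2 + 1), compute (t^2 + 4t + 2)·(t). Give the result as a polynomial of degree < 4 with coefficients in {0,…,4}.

t^3 + 4t^2 + 2t

Multiply in GF(5)[t]: (t^2 + 4t + 2)·(t) = t^3 + 4t^2 + 2t.
Reduced: t^3 + 4t^2 + 2t.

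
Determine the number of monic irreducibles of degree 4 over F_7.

Gauss's count: N_{7}(4) = (1/4) Σ_{d|4} μ(4/d)·7^d.
Divisors of 4: 1, 2, 4; μ(4/d) for each: 0, -1, 1.
Σ = − 7^2 + 7^4 = 2352.
N = 2352/4 = 588.

588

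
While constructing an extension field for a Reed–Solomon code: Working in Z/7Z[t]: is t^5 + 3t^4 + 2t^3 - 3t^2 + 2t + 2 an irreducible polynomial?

No

Write P(t) = t^5 + 3t^4 + 2t^3 - 3t^2 + 2t + 2.
Check for roots in Z/7Z: P(0) = 2; P(1) = 0 → root; P(2) = 6; P(3) = 3; P(4) = 6; P(5) = 0 → root; P(6) = 4.
P(1) = 0, so (t − 1) divides P(t); P is reducible.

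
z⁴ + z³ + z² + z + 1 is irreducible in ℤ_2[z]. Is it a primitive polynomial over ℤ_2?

Write f(z) = z⁴ + z³ + z² + z + 1.
|GF(2^4)^×| = 2^4 − 1 = 15. Prime factorization: 15 = 3·5.
f is primitive ⇔ z has order 15 in GF(2)[z]/(f), i.e. z^(15/q) ≠ 1 for each prime q | 15.
z^(5) mod f = 1
z^(3) mod f = z³.
Since z^(5) = 1, the order of z divides 5 < 15; not primitive.

No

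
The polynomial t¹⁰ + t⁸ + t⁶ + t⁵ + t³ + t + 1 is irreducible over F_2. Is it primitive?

Yes

Write f(t) = t¹⁰ + t⁸ + t⁶ + t⁵ + t³ + t + 1.
|GF(2^10)^×| = 2^10 − 1 = 1023. Prime factorization: 1023 = 3·11·31.
f is primitive ⇔ t has order 1023 in GF(2)[t]/(f), i.e. t^(1023/q) ≠ 1 for each prime q | 1023.
t^(341) mod f = t⁵ + t⁴ + t³ + t² + t.
t^(93) mod f = t⁸ + t⁵ + t³ + 1.
t^(33) mod f = t⁸ + t⁷ + t⁴ + t³ + t².
None equal 1, so t has full order 1023; f is primitive.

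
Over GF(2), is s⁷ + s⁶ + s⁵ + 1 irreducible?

No

Write g(s) = s⁷ + s⁶ + s⁵ + 1.
Check for roots in GF(2): g(0) = 1; g(1) = 0 → root.
g(1) = 0, so (s − 1) divides g(s); g is reducible.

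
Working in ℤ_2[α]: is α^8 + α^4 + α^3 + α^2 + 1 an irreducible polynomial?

Write P(α) = α^8 + α^4 + α^3 + α^2 + 1.
Check for roots in ℤ_2: P(0) = 1; P(1) = 1.
No roots, so no linear factors.
Monic irreducibles of degree 2 over GF(2): α^2 + α + 1.
None of them divide P (all give nonzero remainder).
Monic irreducibles of degree 3 over GF(2): α^3 + α + 1, α^3 + α^2 + 1.
None of them divide P (all give nonzero remainder).
Monic irreducibles of degree 4 over GF(2): α^4 + α + 1, α^4 + α^3 + 1, α^4 + α^3 + α^2 + α + 1.
None of them divide P (all give nonzero remainder).
No irreducible factor of degree ≤ 4 exists, so P is irreducible over GF(2).

Yes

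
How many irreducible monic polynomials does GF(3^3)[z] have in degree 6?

64566684

The number of monic irreducibles of degree 6 over GF(27) is (1/6)·Σ_{d∣6} μ(6/d) 27^d.
Divisors of 6: 1, 2, 3, 6; μ(6/d) for each: 1, -1, -1, 1.
Σ = 27^1 − 27^2 − 27^3 + 27^6 = 387400104.
N = 387400104/6 = 64566684.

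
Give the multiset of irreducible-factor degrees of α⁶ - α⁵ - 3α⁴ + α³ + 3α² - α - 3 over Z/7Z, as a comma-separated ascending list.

6

Write h(α) = α⁶ - α⁵ - 3α⁴ + α³ + 3α² - α - 3.
Complete factorization: h(α) = (α⁶ - α⁵ - 3α⁴ + α³ + 3α² - α - 3).
Factor degrees with multiplicity: 6 = 6.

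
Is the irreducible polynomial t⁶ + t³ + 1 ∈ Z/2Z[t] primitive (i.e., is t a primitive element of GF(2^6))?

Write f(t) = t⁶ + t³ + 1.
|GF(2^6)^×| = 2^6 − 1 = 63. Prime factorization: 63 = 3^2·7.
f is primitive ⇔ t has order 63 in GF(2)[t]/(f), i.e. t^(63/q) ≠ 1 for each prime q | 63.
t^(21) mod f = t³.
t^(9) mod f = 1
Since t^(9) = 1, the order of t divides 9 < 63; not primitive.

No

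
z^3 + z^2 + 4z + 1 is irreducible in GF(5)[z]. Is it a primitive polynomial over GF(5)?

No

Write f(z) = z^3 + z^2 + 4z + 1.
|GF(5^3)^×| = 5^3 − 1 = 124. Prime factorization: 124 = 2^2·31.
f is primitive ⇔ z has order 124 in GF(5)[z]/(f), i.e. z^(124/q) ≠ 1 for each prime q | 124.
z^(62) mod f = 1
z^(4) mod f = 2z^2 + 3z + 1.
Since z^(62) = 1, the order of z divides 62 < 124; not primitive.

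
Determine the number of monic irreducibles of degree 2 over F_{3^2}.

The number of monic irreducibles of degree 2 over GF(9) is (1/2)·Σ_{d∣2} μ(2/d) 9^d.
Divisors of 2: 1, 2; μ(2/d) for each: -1, 1.
Σ = − 9^1 + 9^2 = 72.
N = 72/2 = 36.

36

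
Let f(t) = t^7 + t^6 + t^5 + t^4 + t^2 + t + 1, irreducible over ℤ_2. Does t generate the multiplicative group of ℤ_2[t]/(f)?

Yes

|GF(2^7)^×| = 2^7 − 1 = 127. Prime factorization: 127 = 127.
f is primitive ⇔ t has order 127 in GF(2)[t]/(f), i.e. t^(127/q) ≠ 1 for each prime q | 127.
t^(1) mod f = t.
None equal 1, so t has full order 127; f is primitive.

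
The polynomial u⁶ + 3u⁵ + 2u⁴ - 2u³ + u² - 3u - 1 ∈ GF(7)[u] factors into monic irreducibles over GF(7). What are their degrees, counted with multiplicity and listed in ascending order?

Write g(u) = u⁶ + 3u⁵ + 2u⁴ - 2u³ + u² - 3u - 1.
Complete factorization: g(u) = (u⁶ + 3u⁵ + 2u⁴ - 2u³ + u² - 3u - 1).
Factor degrees with multiplicity: 6 = 6.

6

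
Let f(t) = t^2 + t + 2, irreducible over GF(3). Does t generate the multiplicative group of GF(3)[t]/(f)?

|GF(3^2)^×| = 3^2 − 1 = 8. Prime factorization: 8 = 2^3.
f is primitive ⇔ t has order 8 in GF(3)[t]/(f), i.e. t^(8/q) ≠ 1 for each prime q | 8.
t^(4) mod f = 2.
None equal 1, so t has full order 8; f is primitive.

Yes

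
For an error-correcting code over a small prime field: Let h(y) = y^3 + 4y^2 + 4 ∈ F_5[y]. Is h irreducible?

Check for roots in F_5: h(0) = 4; h(1) = 4; h(2) = 3; h(3) = 2; h(4) = 2.
No roots. A degree-3 polynomial over a field with no linear factor is irreducible.

Yes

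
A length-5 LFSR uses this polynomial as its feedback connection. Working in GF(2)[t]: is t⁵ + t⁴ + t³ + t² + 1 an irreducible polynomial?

Yes

Write m(t) = t⁵ + t⁴ + t³ + t² + 1.
Check for roots in GF(2): m(0) = 1; m(1) = 1.
No roots, so no linear factors.
Monic irreducibles of degree 2 over GF(2): t² + t + 1.
None of them divide m (all give nonzero remainder).
No irreducible factor of degree ≤ 2 exists, so m is irreducible over GF(2).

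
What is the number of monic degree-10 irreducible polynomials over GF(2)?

99

x^(2^10) − x is the product of all monic irreducibles of degree dividing 10; Möbius inversion gives N = (1/10) Σ μ(10/d)·2^d.
Divisors of 10: 1, 2, 5, 10; μ(10/d) for each: 1, -1, -1, 1.
Σ = 2^1 − 2^2 − 2^5 + 2^10 = 990.
N = 990/10 = 99.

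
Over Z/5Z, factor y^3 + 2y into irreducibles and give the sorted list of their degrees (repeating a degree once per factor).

1, 2

Write f(y) = y^3 + 2y.
Roots in Z/5Z: f(0) = 0 → root; f(1) = 3; f(2) = 2; f(3) = 3; f(4) = 2.
Linear factors from roots: (y).
Complete factorization: f(y) = (y)·(y^2 + 2).
Factor degrees with multiplicity: 1 + 2 = 3.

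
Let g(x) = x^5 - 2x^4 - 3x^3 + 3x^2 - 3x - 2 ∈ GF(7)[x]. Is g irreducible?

Yes

Check for roots in GF(7): g(0) = 5; g(1) = 1; g(2) = 1; g(3) = 2; g(4) = 4; g(5) = 4; g(6) = 4.
No roots, so no linear factors.
Degree-2 irreducible divisors: test the 21 monic irreducibles of degree 2 over GF(7).
None of them divide g (all give nonzero remainder).
No irreducible factor of degree ≤ 2 exists, so g is irreducible over GF(7).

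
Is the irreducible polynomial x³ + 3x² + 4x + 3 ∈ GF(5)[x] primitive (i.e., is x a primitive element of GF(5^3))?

Yes

Write f(x) = x³ + 3x² + 4x + 3.
|GF(5^3)^×| = 5^3 − 1 = 124. Prime factorization: 124 = 2^2·31.
f is primitive ⇔ x has order 124 in GF(5)[x]/(f), i.e. x^(124/q) ≠ 1 for each prime q | 124.
x^(62) mod f = 4.
x^(4) mod f = 4x + 4.
None equal 1, so x has full order 124; f is primitive.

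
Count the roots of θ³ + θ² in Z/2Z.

Write h(θ) = θ³ + θ².
Evaluate at each of the 2 elements of Z/2Z:
h(0) = 0 → root; h(1) = 0 → root.
Roots: {0, 1}.

2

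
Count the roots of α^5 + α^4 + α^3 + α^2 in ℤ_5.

4

Write f(α) = α^5 + α^4 + α^3 + α^2.
Evaluate at each of the 5 elements of ℤ_5:
f(0) = 0 → root; f(1) = 4; f(2) = 0 → root; f(3) = 0 → root; f(4) = 0 → root.
Roots: {0, 2, 3, 4}.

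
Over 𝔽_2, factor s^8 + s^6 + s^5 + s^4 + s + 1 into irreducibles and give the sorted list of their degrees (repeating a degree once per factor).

Write g(s) = s^8 + s^6 + s^5 + s^4 + s + 1.
Roots in 𝔽_2: g(0) = 1; g(1) = 0 → root.
Linear factors from roots: (s + 1).
Complete factorization: g(s) = (s + 1)^2·(s^2 + s + 1)·(s^4 + s^3 + 1).
Factor degrees with multiplicity: 1 + 1 + 2 + 4 = 8.

1, 1, 2, 4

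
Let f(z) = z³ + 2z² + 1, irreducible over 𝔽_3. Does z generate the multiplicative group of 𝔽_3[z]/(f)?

|GF(3^3)^×| = 3^3 − 1 = 26. Prime factorization: 26 = 2·13.
f is primitive ⇔ z has order 26 in GF(3)[z]/(f), i.e. z^(26/q) ≠ 1 for each prime q | 26.
z^(13) mod f = 2.
z^(2) mod f = z².
None equal 1, so z has full order 26; f is primitive.

Yes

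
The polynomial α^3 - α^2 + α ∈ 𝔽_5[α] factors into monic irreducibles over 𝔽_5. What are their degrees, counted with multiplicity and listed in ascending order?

1, 2

Write h(α) = α^3 - α^2 + α.
Roots in 𝔽_5: h(0) = 0 → root; h(1) = 1; h(2) = 1; h(3) = 1; h(4) = 2.
Linear factors from roots: (α).
Complete factorization: h(α) = (α)·(α^2 - α + 1).
Factor degrees with multiplicity: 1 + 2 = 3.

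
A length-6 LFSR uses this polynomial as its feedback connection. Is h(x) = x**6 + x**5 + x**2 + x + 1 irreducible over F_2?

Yes

Check for roots in F_2: h(0) = 1; h(1) = 1.
No roots, so no linear factors.
Monic irreducibles of degree 2 over GF(2): x**2 + x + 1.
None of them divide h (all give nonzero remainder).
Monic irreducibles of degree 3 over GF(2): x**3 + x + 1, x**3 + x**2 + 1.
None of them divide h (all give nonzero remainder).
No irreducible factor of degree ≤ 3 exists, so h is irreducible over GF(2).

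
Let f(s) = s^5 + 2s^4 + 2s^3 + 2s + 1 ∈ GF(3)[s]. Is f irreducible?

Check for roots in GF(3): f(0) = 1; f(1) = 2; f(2) = 1.
No roots, so no linear factors.
Monic irreducibles of degree 2 over GF(3): s^2 + 1, s^2 + s + 2, s^2 + 2s + 2.
None of them divide f (all give nonzero remainder).
No irreducible factor of degree ≤ 2 exists, so f is irreducible over GF(3).

Yes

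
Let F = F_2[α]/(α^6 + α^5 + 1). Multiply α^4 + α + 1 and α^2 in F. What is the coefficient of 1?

Multiply in F_2[α]: (α^4 + α + 1)·(α^2) = α^6 + α^3 + α^2.
Reduce using α^6 ≡ α^5 + 1 (mod α^6 + α^5 + 1).
Reduced: α^5 + α^3 + α^2 + 1.

1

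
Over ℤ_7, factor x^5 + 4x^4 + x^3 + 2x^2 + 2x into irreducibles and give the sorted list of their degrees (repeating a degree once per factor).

1, 1, 1, 2

Write f(x) = x^5 + 4x^4 + x^3 + 2x^2 + 2x.
Linear factors from roots: (x), (x + 2).
Complete factorization: f(x) = (x)·(x + 2)^2·(x^2 + 4).
Factor degrees with multiplicity: 1 + 1 + 1 + 2 = 5.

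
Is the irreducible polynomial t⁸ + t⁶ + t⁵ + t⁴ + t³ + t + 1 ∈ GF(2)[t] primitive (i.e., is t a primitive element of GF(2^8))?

No

Write f(t) = t⁸ + t⁶ + t⁵ + t⁴ + t³ + t + 1.
|GF(2^8)^×| = 2^8 − 1 = 255. Prime factorization: 255 = 3·5·17.
f is primitive ⇔ t has order 255 in GF(2)[t]/(f), i.e. t^(255/q) ≠ 1 for each prime q | 255.
t^(85) mod f = 1
t^(51) mod f = t⁶ + t⁵ + t⁴ + t³.
t^(15) mod f = t⁷ + t⁵ + t⁴ + t³ + t².
Since t^(85) = 1, the order of t divides 85 < 255; not primitive.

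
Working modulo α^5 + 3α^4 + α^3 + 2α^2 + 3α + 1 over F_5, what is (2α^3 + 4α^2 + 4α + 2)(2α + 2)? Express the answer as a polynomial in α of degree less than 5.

4α^4 + 2α^3 + α^2 + 2α + 4

Multiply in F_5[α]: (2α^3 + 4α^2 + 4α + 2)·(2α + 2) = 4α^4 + 2α^3 + α^2 + 2α + 4.
Reduced: 4α^4 + 2α^3 + α^2 + 2α + 4.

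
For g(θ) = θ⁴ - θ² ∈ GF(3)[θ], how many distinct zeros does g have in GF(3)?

Evaluate at each of the 3 elements of GF(3):
g(0) = 0 → root; g(1) = 0 → root; g(2) = 0 → root.
Roots: {0, 1, 2}.

3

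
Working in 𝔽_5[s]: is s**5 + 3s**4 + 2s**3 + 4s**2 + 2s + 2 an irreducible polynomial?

Write m(s) = s**5 + 3s**4 + 2s**3 + 4s**2 + 2s + 2.
Check for roots in 𝔽_5: m(0) = 2; m(1) = 4; m(2) = 3; m(3) = 4; m(4) = 4.
No roots, so no linear factors.
Degree-2 irreducible divisors: test the 10 monic irreducibles of degree 2 over GF(5).
None of them divide m (all give nonzero remainder).
No irreducible factor of degree ≤ 2 exists, so m is irreducible over GF(5).

Yes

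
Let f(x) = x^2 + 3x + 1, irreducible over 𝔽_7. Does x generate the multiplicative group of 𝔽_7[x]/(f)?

No

|GF(7^2)^×| = 7^2 − 1 = 48. Prime factorization: 48 = 2^4·3.
f is primitive ⇔ x has order 48 in GF(7)[x]/(f), i.e. x^(48/q) ≠ 1 for each prime q | 48.
x^(24) mod f = 1
x^(16) mod f = 1
Since x^(24) = 1, the order of x divides 24 < 48; not primitive.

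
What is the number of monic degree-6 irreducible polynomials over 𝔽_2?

9

x^(2^6) − x is the product of all monic irreducibles of degree dividing 6; Möbius inversion gives N = (1/6) Σ μ(6/d)·2^d.
Divisors of 6: 1, 2, 3, 6; μ(6/d) for each: 1, -1, -1, 1.
Σ = 2^1 − 2^2 − 2^3 + 2^6 = 54.
N = 54/6 = 9.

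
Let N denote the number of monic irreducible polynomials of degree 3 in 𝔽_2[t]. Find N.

2

Gauss's count: N_{2}(3) = (1/3) Σ_{d|3} μ(3/d)·2^d.
Divisors of 3: 1, 3; μ(3/d) for each: -1, 1.
Σ = − 2^1 + 2^3 = 6.
N = 6/3 = 2.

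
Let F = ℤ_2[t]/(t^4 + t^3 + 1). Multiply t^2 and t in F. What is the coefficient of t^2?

Multiply in ℤ_2[t]: (t^2)·(t) = t^3.
Reduced: t^3.

0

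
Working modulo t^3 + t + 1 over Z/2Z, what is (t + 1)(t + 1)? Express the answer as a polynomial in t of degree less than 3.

t^2 + 1

Multiply in Z/2Z[t]: (t + 1)·(t + 1) = t^2 + 1.
Reduced: t^2 + 1.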